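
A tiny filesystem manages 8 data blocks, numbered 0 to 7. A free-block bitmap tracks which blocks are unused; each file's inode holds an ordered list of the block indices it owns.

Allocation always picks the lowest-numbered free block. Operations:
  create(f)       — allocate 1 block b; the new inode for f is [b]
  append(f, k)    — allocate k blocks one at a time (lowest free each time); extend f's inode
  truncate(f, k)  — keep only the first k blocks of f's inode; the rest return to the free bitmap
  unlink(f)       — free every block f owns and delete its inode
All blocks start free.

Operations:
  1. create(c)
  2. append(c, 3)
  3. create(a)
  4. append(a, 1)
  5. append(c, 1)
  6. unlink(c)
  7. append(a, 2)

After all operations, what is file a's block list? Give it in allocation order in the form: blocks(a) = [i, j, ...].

blocks(a) = [4, 5, 0, 1]

[1] create(c) — c=0 (map F.......)
[2] append(c, 3) — c=0,1,2,3 (map FFFF....)
[3] create(a) — a=4 c=0,1,2,3 (map FFFFF...)
[4] append(a, 1) — a=4,5 c=0,1,2,3 (map FFFFFF..)
[5] append(c, 1) — a=4,5 c=0,1,2,3,6 (map FFFFFFF.)
[6] unlink(c) — a=4,5 (map ....FF..)
[7] append(a, 2) — a=4,5,0,1 (map FF..FF..)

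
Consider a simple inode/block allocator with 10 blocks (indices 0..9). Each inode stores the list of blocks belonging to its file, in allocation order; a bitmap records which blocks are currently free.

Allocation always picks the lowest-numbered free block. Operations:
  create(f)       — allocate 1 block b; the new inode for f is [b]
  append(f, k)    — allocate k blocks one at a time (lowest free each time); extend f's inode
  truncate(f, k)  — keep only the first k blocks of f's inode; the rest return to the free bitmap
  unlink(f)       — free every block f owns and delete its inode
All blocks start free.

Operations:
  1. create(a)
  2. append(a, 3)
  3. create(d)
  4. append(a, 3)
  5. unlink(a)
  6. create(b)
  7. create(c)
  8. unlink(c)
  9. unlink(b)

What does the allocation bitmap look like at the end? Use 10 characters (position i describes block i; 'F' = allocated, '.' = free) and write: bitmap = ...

[1] create(a) — a=0 (map F.........)
[2] append(a, 3) — a=0,1,2,3 (map FFFF......)
[3] create(d) — a=0,1,2,3 d=4 (map FFFFF.....)
[4] append(a, 3) — a=0,1,2,3,5,6,7 d=4 (map FFFFFFFF..)
[5] unlink(a) — d=4 (map ....F.....)
[6] create(b) — b=0 d=4 (map F...F.....)
[7] create(c) — b=0 c=1 d=4 (map FF..F.....)
[8] unlink(c) — b=0 d=4 (map F...F.....)
[9] unlink(b) — d=4 (map ....F.....)

bitmap = ....F.....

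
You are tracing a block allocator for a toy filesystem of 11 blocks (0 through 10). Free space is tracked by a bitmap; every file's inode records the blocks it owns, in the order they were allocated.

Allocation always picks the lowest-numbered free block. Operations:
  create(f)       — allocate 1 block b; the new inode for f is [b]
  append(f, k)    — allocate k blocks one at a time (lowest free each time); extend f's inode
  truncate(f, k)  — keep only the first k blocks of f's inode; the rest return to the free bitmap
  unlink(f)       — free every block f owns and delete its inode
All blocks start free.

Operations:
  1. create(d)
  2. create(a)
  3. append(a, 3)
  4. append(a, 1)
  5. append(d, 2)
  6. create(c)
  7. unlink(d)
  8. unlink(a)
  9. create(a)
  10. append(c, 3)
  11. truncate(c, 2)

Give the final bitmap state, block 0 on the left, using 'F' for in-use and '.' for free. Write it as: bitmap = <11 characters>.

create(d): bitmap=F.......... | d=[0]
create(a): bitmap=FF......... | a=[1] d=[0]
append(a, 3): bitmap=FFFFF...... | a=[1, 2, 3, 4] d=[0]
append(a, 1): bitmap=FFFFFF..... | a=[1, 2, 3, 4, 5] d=[0]
append(d, 2): bitmap=FFFFFFFF... | a=[1, 2, 3, 4, 5] d=[0, 6, 7]
create(c): bitmap=FFFFFFFFF.. | a=[1, 2, 3, 4, 5] c=[8] d=[0, 6, 7]
unlink(d): bitmap=.FFFFF..F.. | a=[1, 2, 3, 4, 5] c=[8]
unlink(a): bitmap=........F.. | c=[8]
create(a): bitmap=F.......F.. | a=[0] c=[8]
append(c, 3): bitmap=FFFF....F.. | a=[0] c=[8, 1, 2, 3]
truncate(c, 2): bitmap=FF......F.. | a=[0] c=[8, 1]

bitmap = FF......F..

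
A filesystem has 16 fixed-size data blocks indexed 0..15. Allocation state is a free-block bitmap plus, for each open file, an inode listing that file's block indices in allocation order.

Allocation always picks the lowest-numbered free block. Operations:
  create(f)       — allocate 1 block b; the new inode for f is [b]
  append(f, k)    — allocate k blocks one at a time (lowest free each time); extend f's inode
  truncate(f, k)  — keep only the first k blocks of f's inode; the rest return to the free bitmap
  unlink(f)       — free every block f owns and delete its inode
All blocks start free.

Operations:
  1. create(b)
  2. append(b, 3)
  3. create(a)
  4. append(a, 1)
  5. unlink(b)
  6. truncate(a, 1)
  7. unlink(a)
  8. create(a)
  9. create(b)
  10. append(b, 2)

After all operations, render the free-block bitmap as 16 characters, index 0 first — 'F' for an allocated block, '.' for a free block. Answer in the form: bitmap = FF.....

bitmap = FFFF............

create(b): bitmap=F............... | b=[0]
append(b, 3): bitmap=FFFF............ | b=[0, 1, 2, 3]
create(a): bitmap=FFFFF........... | a=[4] b=[0, 1, 2, 3]
append(a, 1): bitmap=FFFFFF.......... | a=[4, 5] b=[0, 1, 2, 3]
unlink(b): bitmap=....FF.......... | a=[4, 5]
truncate(a, 1): bitmap=....F........... | a=[4]
unlink(a): bitmap=................ | 
create(a): bitmap=F............... | a=[0]
create(b): bitmap=FF.............. | a=[0] b=[1]
append(b, 2): bitmap=FFFF............ | a=[0] b=[1, 2, 3]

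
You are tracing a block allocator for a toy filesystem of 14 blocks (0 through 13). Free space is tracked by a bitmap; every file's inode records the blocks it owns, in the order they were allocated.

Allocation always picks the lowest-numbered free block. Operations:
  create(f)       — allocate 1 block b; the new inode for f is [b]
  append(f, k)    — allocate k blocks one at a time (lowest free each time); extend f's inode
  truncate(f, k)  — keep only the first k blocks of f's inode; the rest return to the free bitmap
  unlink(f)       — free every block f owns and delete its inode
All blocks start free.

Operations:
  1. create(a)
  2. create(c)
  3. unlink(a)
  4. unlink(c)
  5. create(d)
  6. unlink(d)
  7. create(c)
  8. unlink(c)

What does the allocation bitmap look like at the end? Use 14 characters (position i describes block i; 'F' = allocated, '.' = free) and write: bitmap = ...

bitmap = ..............

  1. create(a)  ⇒  F.............  {a→[0]}
  2. create(c)  ⇒  FF............  {a→[0]; c→[1]}
  3. unlink(a)  ⇒  .F............  {c→[1]}
  4. unlink(c)  ⇒  ..............  {}
  5. create(d)  ⇒  F.............  {d→[0]}
  6. unlink(d)  ⇒  ..............  {}
  7. create(c)  ⇒  F.............  {c→[0]}
  8. unlink(c)  ⇒  ..............  {}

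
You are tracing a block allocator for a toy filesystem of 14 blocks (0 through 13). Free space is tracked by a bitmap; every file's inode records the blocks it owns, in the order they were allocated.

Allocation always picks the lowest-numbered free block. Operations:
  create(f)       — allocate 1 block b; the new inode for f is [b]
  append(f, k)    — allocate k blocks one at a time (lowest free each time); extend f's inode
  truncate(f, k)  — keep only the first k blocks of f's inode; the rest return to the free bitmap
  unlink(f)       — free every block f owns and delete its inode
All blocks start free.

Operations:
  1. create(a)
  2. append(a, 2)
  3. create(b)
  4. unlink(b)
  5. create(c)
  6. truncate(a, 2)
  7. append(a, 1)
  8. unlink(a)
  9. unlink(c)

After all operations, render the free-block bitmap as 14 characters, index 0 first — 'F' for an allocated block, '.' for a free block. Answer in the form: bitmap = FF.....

bitmap = ..............

[1] create(a) — a=0 (map F.............)
[2] append(a, 2) — a=0,1,2 (map FFF...........)
[3] create(b) — a=0,1,2 b=3 (map FFFF..........)
[4] unlink(b) — a=0,1,2 (map FFF...........)
[5] create(c) — a=0,1,2 c=3 (map FFFF..........)
[6] truncate(a, 2) — a=0,1 c=3 (map FF.F..........)
[7] append(a, 1) — a=0,1,2 c=3 (map FFFF..........)
[8] unlink(a) — c=3 (map ...F..........)
[9] unlink(c) —  (map ..............)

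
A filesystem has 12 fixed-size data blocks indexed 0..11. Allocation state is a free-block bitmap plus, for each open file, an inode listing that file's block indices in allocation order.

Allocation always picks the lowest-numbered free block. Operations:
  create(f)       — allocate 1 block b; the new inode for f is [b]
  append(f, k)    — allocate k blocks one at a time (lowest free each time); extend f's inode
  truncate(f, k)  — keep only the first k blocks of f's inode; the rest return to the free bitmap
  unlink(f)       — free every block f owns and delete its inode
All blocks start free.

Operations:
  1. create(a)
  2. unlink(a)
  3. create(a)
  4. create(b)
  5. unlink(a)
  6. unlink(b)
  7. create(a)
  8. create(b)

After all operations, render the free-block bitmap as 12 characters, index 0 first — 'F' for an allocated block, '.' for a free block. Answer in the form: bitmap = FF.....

  1. create(a)  ⇒  F...........  {a→[0]}
  2. unlink(a)  ⇒  ............  {}
  3. create(a)  ⇒  F...........  {a→[0]}
  4. create(b)  ⇒  FF..........  {a→[0]; b→[1]}
  5. unlink(a)  ⇒  .F..........  {b→[1]}
  6. unlink(b)  ⇒  ............  {}
  7. create(a)  ⇒  F...........  {a→[0]}
  8. create(b)  ⇒  FF..........  {a→[0]; b→[1]}

bitmap = FF..........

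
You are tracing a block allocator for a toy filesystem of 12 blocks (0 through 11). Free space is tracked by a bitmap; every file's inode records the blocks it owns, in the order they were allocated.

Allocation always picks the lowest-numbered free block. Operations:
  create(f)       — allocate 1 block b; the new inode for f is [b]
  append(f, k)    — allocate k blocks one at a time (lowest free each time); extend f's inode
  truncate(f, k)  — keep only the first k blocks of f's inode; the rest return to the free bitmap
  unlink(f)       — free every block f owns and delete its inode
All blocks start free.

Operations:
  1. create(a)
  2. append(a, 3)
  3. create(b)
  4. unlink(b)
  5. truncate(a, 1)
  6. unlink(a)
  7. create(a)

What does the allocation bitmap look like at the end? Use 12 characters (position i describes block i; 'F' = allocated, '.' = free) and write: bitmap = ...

bitmap = F...........

create(a): bitmap=F........... | a=[0]
append(a, 3): bitmap=FFFF........ | a=[0, 1, 2, 3]
create(b): bitmap=FFFFF....... | a=[0, 1, 2, 3] b=[4]
unlink(b): bitmap=FFFF........ | a=[0, 1, 2, 3]
truncate(a, 1): bitmap=F........... | a=[0]
unlink(a): bitmap=............ | 
create(a): bitmap=F........... | a=[0]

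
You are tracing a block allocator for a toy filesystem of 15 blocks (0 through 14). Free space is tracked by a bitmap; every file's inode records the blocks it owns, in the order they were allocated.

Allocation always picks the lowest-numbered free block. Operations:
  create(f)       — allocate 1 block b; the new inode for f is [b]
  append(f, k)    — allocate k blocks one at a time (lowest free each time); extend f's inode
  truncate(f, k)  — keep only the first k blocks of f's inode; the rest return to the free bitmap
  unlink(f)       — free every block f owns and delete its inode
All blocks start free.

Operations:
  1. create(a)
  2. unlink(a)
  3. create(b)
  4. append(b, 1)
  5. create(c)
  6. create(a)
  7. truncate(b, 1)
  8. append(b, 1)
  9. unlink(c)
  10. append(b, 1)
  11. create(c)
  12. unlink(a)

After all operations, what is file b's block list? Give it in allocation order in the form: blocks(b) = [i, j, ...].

blocks(b) = [0, 1, 2]

[1] create(a) — a=0 (map F..............)
[2] unlink(a) —  (map ...............)
[3] create(b) — b=0 (map F..............)
[4] append(b, 1) — b=0,1 (map FF.............)
[5] create(c) — b=0,1 c=2 (map FFF............)
[6] create(a) — a=3 b=0,1 c=2 (map FFFF...........)
[7] truncate(b, 1) — a=3 b=0 c=2 (map F.FF...........)
[8] append(b, 1) — a=3 b=0,1 c=2 (map FFFF...........)
[9] unlink(c) — a=3 b=0,1 (map FF.F...........)
[10] append(b, 1) — a=3 b=0,1,2 (map FFFF...........)
[11] create(c) — a=3 b=0,1,2 c=4 (map FFFFF..........)
[12] unlink(a) — b=0,1,2 c=4 (map FFF.F..........)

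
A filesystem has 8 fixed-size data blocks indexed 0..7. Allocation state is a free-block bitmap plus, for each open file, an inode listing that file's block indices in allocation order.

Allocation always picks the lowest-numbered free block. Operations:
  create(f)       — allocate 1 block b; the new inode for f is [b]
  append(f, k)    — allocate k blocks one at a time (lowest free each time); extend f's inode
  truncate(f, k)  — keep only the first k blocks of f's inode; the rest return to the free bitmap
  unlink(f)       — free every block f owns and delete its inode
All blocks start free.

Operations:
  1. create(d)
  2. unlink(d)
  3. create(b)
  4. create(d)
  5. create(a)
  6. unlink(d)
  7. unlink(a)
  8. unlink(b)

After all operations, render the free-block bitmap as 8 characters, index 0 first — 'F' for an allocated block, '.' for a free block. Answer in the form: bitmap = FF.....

after create(d) → d:[0]  free=[F.......]
after unlink(d) →   free=[........]
after create(b) → b:[0]  free=[F.......]
after create(d) → b:[0], d:[1]  free=[FF......]
after create(a) → a:[2], b:[0], d:[1]  free=[FFF.....]
after unlink(d) → a:[2], b:[0]  free=[F.F.....]
after unlink(a) → b:[0]  free=[F.......]
after unlink(b) →   free=[........]

bitmap = ........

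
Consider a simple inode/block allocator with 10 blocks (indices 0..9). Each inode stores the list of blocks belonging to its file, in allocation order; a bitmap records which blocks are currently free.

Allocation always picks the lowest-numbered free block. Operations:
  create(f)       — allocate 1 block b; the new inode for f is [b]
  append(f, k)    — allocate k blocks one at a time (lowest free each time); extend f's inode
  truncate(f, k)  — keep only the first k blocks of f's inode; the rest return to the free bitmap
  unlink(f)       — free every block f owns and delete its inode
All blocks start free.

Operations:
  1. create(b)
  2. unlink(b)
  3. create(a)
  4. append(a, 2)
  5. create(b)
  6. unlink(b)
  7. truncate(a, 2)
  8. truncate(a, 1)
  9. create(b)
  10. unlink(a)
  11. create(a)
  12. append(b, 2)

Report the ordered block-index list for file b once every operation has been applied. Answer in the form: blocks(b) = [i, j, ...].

blocks(b) = [1, 2, 3]

  1. create(b)  ⇒  F.........  {b→[0]}
  2. unlink(b)  ⇒  ..........  {}
  3. create(a)  ⇒  F.........  {a→[0]}
  4. append(a, 2)  ⇒  FFF.......  {a→[0, 1, 2]}
  5. create(b)  ⇒  FFFF......  {a→[0, 1, 2]; b→[3]}
  6. unlink(b)  ⇒  FFF.......  {a→[0, 1, 2]}
  7. truncate(a, 2)  ⇒  FF........  {a→[0, 1]}
  8. truncate(a, 1)  ⇒  F.........  {a→[0]}
  9. create(b)  ⇒  FF........  {a→[0]; b→[1]}
  10. unlink(a)  ⇒  .F........  {b→[1]}
  11. create(a)  ⇒  FF........  {a→[0]; b→[1]}
  12. append(b, 2)  ⇒  FFFF......  {a→[0]; b→[1, 2, 3]}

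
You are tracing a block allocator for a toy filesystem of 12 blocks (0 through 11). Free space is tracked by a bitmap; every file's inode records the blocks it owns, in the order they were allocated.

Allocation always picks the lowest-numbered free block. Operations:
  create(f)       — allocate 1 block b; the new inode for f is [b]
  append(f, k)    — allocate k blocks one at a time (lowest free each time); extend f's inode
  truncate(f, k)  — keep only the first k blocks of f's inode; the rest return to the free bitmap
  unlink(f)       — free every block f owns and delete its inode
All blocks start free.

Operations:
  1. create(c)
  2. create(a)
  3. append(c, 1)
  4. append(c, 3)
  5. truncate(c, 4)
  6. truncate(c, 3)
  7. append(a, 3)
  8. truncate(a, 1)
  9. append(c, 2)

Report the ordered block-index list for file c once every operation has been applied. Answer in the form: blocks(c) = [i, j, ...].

[1] create(c) — c=0 (map F...........)
[2] create(a) — a=1 c=0 (map FF..........)
[3] append(c, 1) — a=1 c=0,2 (map FFF.........)
[4] append(c, 3) — a=1 c=0,2,3,4,5 (map FFFFFF......)
[5] truncate(c, 4) — a=1 c=0,2,3,4 (map FFFFF.......)
[6] truncate(c, 3) — a=1 c=0,2,3 (map FFFF........)
[7] append(a, 3) — a=1,4,5,6 c=0,2,3 (map FFFFFFF.....)
[8] truncate(a, 1) — a=1 c=0,2,3 (map FFFF........)
[9] append(c, 2) — a=1 c=0,2,3,4,5 (map FFFFFF......)

blocks(c) = [0, 2, 3, 4, 5]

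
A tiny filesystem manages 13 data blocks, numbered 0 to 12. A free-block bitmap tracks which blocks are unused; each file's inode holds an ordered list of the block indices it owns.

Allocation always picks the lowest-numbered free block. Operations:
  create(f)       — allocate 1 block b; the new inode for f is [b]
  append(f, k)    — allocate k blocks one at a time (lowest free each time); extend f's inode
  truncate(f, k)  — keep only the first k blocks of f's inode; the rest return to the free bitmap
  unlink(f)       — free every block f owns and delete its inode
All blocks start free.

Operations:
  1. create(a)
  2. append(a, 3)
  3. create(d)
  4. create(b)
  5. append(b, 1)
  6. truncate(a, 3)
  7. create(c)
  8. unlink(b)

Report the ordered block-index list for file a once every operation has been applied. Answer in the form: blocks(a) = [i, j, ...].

create(a): bitmap=F............ | a=[0]
append(a, 3): bitmap=FFFF......... | a=[0, 1, 2, 3]
create(d): bitmap=FFFFF........ | a=[0, 1, 2, 3] d=[4]
create(b): bitmap=FFFFFF....... | a=[0, 1, 2, 3] b=[5] d=[4]
append(b, 1): bitmap=FFFFFFF...... | a=[0, 1, 2, 3] b=[5, 6] d=[4]
truncate(a, 3): bitmap=FFF.FFF...... | a=[0, 1, 2] b=[5, 6] d=[4]
create(c): bitmap=FFFFFFF...... | a=[0, 1, 2] b=[5, 6] c=[3] d=[4]
unlink(b): bitmap=FFFFF........ | a=[0, 1, 2] c=[3] d=[4]

blocks(a) = [0, 1, 2]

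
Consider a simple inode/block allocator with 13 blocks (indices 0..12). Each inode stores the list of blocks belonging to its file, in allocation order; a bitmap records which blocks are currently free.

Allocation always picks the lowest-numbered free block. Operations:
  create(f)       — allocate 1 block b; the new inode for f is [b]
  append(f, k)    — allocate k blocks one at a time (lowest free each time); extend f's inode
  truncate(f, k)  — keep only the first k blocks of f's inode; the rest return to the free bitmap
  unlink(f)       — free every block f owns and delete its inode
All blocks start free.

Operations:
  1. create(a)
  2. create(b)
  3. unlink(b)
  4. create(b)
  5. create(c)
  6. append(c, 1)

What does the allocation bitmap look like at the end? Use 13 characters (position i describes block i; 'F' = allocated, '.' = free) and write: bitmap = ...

[1] create(a) — a=0 (map F............)
[2] create(b) — a=0 b=1 (map FF...........)
[3] unlink(b) — a=0 (map F............)
[4] create(b) — a=0 b=1 (map FF...........)
[5] create(c) — a=0 b=1 c=2 (map FFF..........)
[6] append(c, 1) — a=0 b=1 c=2,3 (map FFFF.........)

bitmap = FFFF.........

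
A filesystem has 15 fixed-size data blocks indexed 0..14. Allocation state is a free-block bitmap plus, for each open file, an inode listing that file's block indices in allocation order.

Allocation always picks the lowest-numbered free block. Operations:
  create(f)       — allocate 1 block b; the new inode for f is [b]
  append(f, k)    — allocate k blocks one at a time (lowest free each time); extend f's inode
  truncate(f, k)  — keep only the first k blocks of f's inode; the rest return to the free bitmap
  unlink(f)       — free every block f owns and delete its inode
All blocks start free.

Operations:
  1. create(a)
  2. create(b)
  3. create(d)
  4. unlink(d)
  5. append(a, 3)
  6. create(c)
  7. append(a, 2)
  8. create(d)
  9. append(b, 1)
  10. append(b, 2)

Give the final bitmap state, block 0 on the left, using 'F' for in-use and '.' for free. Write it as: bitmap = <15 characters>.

bitmap = FFFFFFFFFFFF...

[1] create(a) — a=0 (map F..............)
[2] create(b) — a=0 b=1 (map FF.............)
[3] create(d) — a=0 b=1 d=2 (map FFF............)
[4] unlink(d) — a=0 b=1 (map FF.............)
[5] append(a, 3) — a=0,2,3,4 b=1 (map FFFFF..........)
[6] create(c) — a=0,2,3,4 b=1 c=5 (map FFFFFF.........)
[7] append(a, 2) — a=0,2,3,4,6,7 b=1 c=5 (map FFFFFFFF.......)
[8] create(d) — a=0,2,3,4,6,7 b=1 c=5 d=8 (map FFFFFFFFF......)
[9] append(b, 1) — a=0,2,3,4,6,7 b=1,9 c=5 d=8 (map FFFFFFFFFF.....)
[10] append(b, 2) — a=0,2,3,4,6,7 b=1,9,10,11 c=5 d=8 (map FFFFFFFFFFFF...)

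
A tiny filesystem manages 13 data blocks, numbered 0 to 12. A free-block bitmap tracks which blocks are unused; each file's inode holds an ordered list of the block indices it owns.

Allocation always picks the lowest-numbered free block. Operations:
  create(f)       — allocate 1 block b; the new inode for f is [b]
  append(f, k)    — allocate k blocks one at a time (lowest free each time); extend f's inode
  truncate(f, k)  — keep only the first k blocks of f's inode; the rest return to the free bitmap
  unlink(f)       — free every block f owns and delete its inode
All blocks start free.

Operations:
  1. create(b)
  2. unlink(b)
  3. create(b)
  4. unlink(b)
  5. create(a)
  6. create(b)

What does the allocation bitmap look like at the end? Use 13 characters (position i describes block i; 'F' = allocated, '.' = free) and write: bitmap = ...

create(b): bitmap=F............ | b=[0]
unlink(b): bitmap=............. | 
create(b): bitmap=F............ | b=[0]
unlink(b): bitmap=............. | 
create(a): bitmap=F............ | a=[0]
create(b): bitmap=FF........... | a=[0] b=[1]

bitmap = FF...........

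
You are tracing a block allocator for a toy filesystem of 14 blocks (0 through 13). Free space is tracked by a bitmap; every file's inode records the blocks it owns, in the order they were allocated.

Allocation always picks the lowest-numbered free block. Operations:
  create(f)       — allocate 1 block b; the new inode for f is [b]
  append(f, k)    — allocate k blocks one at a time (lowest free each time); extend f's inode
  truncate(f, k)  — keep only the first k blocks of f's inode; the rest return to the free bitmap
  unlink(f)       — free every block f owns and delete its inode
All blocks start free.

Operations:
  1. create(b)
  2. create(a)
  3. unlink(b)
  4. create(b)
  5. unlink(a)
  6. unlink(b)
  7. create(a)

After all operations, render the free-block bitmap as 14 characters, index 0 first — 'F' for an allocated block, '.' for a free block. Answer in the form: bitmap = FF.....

after create(b) → b:[0]  free=[F.............]
after create(a) → a:[1], b:[0]  free=[FF............]
after unlink(b) → a:[1]  free=[.F............]
after create(b) → a:[1], b:[0]  free=[FF............]
after unlink(a) → b:[0]  free=[F.............]
after unlink(b) →   free=[..............]
after create(a) → a:[0]  free=[F.............]

bitmap = F.............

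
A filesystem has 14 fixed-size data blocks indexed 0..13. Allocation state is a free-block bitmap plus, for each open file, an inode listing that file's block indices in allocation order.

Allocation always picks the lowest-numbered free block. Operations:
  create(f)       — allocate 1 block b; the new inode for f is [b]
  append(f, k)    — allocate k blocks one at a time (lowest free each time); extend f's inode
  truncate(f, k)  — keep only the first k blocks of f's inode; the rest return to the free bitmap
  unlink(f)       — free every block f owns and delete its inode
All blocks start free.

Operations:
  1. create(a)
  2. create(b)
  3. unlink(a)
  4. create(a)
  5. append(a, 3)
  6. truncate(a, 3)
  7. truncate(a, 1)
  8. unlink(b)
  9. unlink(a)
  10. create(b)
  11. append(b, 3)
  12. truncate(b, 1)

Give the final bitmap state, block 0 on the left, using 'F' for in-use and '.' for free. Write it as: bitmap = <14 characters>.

after create(a) → a:[0]  free=[F.............]
after create(b) → a:[0], b:[1]  free=[FF............]
after unlink(a) → b:[1]  free=[.F............]
after create(a) → a:[0], b:[1]  free=[FF............]
after append(a, 3) → a:[0, 2, 3, 4], b:[1]  free=[FFFFF.........]
after truncate(a, 3) → a:[0, 2, 3], b:[1]  free=[FFFF..........]
after truncate(a, 1) → a:[0], b:[1]  free=[FF............]
after unlink(b) → a:[0]  free=[F.............]
after unlink(a) →   free=[..............]
after create(b) → b:[0]  free=[F.............]
after append(b, 3) → b:[0, 1, 2, 3]  free=[FFFF..........]
after truncate(b, 1) → b:[0]  free=[F.............]

bitmap = F.............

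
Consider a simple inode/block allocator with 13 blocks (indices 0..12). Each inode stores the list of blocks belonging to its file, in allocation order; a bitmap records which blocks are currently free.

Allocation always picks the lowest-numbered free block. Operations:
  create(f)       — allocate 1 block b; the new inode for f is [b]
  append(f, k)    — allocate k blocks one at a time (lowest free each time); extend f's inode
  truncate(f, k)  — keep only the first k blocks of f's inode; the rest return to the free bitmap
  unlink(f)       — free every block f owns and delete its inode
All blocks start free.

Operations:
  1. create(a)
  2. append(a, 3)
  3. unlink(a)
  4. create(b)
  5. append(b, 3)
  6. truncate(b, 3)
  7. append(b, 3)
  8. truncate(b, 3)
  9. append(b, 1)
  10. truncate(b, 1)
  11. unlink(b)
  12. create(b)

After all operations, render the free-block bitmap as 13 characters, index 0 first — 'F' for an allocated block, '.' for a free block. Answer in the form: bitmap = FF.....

  1. create(a)  ⇒  F............  {a→[0]}
  2. append(a, 3)  ⇒  FFFF.........  {a→[0, 1, 2, 3]}
  3. unlink(a)  ⇒  .............  {}
  4. create(b)  ⇒  F............  {b→[0]}
  5. append(b, 3)  ⇒  FFFF.........  {b→[0, 1, 2, 3]}
  6. truncate(b, 3)  ⇒  FFF..........  {b→[0, 1, 2]}
  7. append(b, 3)  ⇒  FFFFFF.......  {b→[0, 1, 2, 3, 4, 5]}
  8. truncate(b, 3)  ⇒  FFF..........  {b→[0, 1, 2]}
  9. append(b, 1)  ⇒  FFFF.........  {b→[0, 1, 2, 3]}
  10. truncate(b, 1)  ⇒  F............  {b→[0]}
  11. unlink(b)  ⇒  .............  {}
  12. create(b)  ⇒  F............  {b→[0]}

bitmap = F............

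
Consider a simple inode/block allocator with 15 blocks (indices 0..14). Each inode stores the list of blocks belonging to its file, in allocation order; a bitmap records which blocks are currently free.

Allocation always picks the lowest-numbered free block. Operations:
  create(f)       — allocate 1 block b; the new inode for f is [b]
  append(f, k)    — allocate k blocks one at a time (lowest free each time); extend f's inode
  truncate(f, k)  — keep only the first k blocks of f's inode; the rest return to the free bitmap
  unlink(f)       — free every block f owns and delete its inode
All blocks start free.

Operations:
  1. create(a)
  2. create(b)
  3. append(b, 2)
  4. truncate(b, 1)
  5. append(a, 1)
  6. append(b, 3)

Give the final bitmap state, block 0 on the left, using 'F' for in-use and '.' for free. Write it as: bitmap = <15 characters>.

bitmap = FFFFFF.........

after create(a) → a:[0]  free=[F..............]
after create(b) → a:[0], b:[1]  free=[FF.............]
after append(b, 2) → a:[0], b:[1, 2, 3]  free=[FFFF...........]
after truncate(b, 1) → a:[0], b:[1]  free=[FF.............]
after append(a, 1) → a:[0, 2], b:[1]  free=[FFF............]
after append(b, 3) → a:[0, 2], b:[1, 3, 4, 5]  free=[FFFFFF.........]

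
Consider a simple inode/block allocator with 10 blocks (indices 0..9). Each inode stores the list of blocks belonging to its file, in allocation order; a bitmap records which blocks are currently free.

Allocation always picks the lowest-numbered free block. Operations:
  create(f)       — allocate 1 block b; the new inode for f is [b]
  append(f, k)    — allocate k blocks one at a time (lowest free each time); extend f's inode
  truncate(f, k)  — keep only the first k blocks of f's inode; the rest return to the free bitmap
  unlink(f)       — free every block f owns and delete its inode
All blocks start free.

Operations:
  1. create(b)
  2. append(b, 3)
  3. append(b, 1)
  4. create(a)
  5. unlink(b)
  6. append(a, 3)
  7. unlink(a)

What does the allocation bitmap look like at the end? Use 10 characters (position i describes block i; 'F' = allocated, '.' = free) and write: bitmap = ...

after create(b) → b:[0]  free=[F.........]
after append(b, 3) → b:[0, 1, 2, 3]  free=[FFFF......]
after append(b, 1) → b:[0, 1, 2, 3, 4]  free=[FFFFF.....]
after create(a) → a:[5], b:[0, 1, 2, 3, 4]  free=[FFFFFF....]
after unlink(b) → a:[5]  free=[.....F....]
after append(a, 3) → a:[5, 0, 1, 2]  free=[FFF..F....]
after unlink(a) →   free=[..........]

bitmap = ..........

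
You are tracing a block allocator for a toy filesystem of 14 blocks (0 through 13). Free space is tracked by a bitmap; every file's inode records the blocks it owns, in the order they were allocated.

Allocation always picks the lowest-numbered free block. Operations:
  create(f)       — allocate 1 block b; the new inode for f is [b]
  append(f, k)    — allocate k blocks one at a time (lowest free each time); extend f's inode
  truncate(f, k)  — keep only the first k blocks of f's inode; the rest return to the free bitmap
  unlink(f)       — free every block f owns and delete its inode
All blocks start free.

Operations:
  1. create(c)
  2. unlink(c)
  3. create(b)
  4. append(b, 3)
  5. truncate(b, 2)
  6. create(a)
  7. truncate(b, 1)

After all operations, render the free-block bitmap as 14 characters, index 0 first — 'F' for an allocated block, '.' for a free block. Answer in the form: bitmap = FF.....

bitmap = F.F...........

[1] create(c) — c=0 (map F.............)
[2] unlink(c) —  (map ..............)
[3] create(b) — b=0 (map F.............)
[4] append(b, 3) — b=0,1,2,3 (map FFFF..........)
[5] truncate(b, 2) — b=0,1 (map FF............)
[6] create(a) — a=2 b=0,1 (map FFF...........)
[7] truncate(b, 1) — a=2 b=0 (map F.F...........)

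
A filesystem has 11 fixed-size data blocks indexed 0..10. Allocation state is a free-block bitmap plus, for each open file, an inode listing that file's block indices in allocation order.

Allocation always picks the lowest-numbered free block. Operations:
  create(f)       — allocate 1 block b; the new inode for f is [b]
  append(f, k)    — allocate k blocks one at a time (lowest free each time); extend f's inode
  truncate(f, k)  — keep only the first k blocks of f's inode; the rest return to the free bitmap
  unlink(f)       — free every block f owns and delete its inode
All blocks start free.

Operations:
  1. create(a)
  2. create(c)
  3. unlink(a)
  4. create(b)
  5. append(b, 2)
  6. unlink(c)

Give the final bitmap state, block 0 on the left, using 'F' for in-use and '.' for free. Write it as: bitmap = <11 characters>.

bitmap = F.FF.......

create(a): bitmap=F.......... | a=[0]
create(c): bitmap=FF......... | a=[0] c=[1]
unlink(a): bitmap=.F......... | c=[1]
create(b): bitmap=FF......... | b=[0] c=[1]
append(b, 2): bitmap=FFFF....... | b=[0, 2, 3] c=[1]
unlink(c): bitmap=F.FF....... | b=[0, 2, 3]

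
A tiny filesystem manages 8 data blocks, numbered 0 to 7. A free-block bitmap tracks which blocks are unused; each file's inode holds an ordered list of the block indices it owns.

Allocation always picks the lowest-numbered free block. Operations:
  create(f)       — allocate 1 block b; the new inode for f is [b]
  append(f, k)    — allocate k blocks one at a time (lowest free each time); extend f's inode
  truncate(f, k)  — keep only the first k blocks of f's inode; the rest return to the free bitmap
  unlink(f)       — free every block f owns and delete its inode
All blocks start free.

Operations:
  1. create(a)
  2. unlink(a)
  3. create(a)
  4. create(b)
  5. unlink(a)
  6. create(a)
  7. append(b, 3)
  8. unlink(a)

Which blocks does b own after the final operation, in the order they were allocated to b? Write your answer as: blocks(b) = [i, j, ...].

create(a): bitmap=F....... | a=[0]
unlink(a): bitmap=........ | 
create(a): bitmap=F....... | a=[0]
create(b): bitmap=FF...... | a=[0] b=[1]
unlink(a): bitmap=.F...... | b=[1]
create(a): bitmap=FF...... | a=[0] b=[1]
append(b, 3): bitmap=FFFFF... | a=[0] b=[1, 2, 3, 4]
unlink(a): bitmap=.FFFF... | b=[1, 2, 3, 4]

blocks(b) = [1, 2, 3, 4]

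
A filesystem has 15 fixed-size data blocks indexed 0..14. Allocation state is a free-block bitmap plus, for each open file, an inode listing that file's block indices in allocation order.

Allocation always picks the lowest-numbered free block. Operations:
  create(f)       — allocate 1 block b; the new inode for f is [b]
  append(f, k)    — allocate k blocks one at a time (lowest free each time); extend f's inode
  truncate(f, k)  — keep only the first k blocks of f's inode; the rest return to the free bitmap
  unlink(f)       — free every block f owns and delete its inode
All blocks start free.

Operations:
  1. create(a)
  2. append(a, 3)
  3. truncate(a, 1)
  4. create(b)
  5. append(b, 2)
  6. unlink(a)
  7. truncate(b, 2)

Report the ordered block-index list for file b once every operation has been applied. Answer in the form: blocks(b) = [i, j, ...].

after create(a) → a:[0]  free=[F..............]
after append(a, 3) → a:[0, 1, 2, 3]  free=[FFFF...........]
after truncate(a, 1) → a:[0]  free=[F..............]
after create(b) → a:[0], b:[1]  free=[FF.............]
after append(b, 2) → a:[0], b:[1, 2, 3]  free=[FFFF...........]
after unlink(a) → b:[1, 2, 3]  free=[.FFF...........]
after truncate(b, 2) → b:[1, 2]  free=[.FF............]

blocks(b) = [1, 2]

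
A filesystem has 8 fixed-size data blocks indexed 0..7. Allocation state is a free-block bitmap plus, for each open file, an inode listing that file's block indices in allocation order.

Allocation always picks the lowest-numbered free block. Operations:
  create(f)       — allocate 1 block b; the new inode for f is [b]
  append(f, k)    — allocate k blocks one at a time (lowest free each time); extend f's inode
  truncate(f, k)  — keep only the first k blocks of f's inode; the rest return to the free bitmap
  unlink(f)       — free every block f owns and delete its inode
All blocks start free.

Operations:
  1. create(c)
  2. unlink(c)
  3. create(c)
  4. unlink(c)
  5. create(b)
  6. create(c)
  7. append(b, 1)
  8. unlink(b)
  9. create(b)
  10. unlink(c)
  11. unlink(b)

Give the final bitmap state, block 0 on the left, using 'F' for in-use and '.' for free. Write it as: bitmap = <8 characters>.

after create(c) → c:[0]  free=[F.......]
after unlink(c) →   free=[........]
after create(c) → c:[0]  free=[F.......]
after unlink(c) →   free=[........]
after create(b) → b:[0]  free=[F.......]
after create(c) → b:[0], c:[1]  free=[FF......]
after append(b, 1) → b:[0, 2], c:[1]  free=[FFF.....]
after unlink(b) → c:[1]  free=[.F......]
after create(b) → b:[0], c:[1]  free=[FF......]
after unlink(c) → b:[0]  free=[F.......]
after unlink(b) →   free=[........]

bitmap = ........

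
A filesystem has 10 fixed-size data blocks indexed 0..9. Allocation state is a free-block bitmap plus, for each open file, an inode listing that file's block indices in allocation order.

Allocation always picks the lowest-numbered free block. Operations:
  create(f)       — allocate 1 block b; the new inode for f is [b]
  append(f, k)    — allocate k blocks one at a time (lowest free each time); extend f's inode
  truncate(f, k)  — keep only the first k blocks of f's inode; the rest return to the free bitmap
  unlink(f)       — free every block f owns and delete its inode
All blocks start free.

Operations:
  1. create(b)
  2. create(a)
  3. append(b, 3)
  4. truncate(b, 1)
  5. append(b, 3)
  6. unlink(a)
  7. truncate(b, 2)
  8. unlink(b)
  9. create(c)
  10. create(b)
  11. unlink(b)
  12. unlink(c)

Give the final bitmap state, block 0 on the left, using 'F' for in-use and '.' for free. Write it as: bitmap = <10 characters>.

bitmap = ..........

[1] create(b) — b=0 (map F.........)
[2] create(a) — a=1 b=0 (map FF........)
[3] append(b, 3) — a=1 b=0,2,3,4 (map FFFFF.....)
[4] truncate(b, 1) — a=1 b=0 (map FF........)
[5] append(b, 3) — a=1 b=0,2,3,4 (map FFFFF.....)
[6] unlink(a) — b=0,2,3,4 (map F.FFF.....)
[7] truncate(b, 2) — b=0,2 (map F.F.......)
[8] unlink(b) —  (map ..........)
[9] create(c) — c=0 (map F.........)
[10] create(b) — b=1 c=0 (map FF........)
[11] unlink(b) — c=0 (map F.........)
[12] unlink(c) —  (map ..........)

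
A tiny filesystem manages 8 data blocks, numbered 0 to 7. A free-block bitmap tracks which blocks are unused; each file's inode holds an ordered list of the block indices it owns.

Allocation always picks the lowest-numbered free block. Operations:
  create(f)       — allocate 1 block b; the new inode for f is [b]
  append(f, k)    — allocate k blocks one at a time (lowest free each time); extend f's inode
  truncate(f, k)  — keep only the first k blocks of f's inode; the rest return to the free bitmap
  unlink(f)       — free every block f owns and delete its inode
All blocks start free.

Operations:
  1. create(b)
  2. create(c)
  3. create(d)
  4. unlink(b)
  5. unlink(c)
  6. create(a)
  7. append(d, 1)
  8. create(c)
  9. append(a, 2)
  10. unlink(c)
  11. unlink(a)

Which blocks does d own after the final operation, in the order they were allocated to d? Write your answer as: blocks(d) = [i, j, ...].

after create(b) → b:[0]  free=[F.......]
after create(c) → b:[0], c:[1]  free=[FF......]
after create(d) → b:[0], c:[1], d:[2]  free=[FFF.....]
after unlink(b) → c:[1], d:[2]  free=[.FF.....]
after unlink(c) → d:[2]  free=[..F.....]
after create(a) → a:[0], d:[2]  free=[F.F.....]
after append(d, 1) → a:[0], d:[2, 1]  free=[FFF.....]
after create(c) → a:[0], c:[3], d:[2, 1]  free=[FFFF....]
after append(a, 2) → a:[0, 4, 5], c:[3], d:[2, 1]  free=[FFFFFF..]
after unlink(c) → a:[0, 4, 5], d:[2, 1]  free=[FFF.FF..]
after unlink(a) → d:[2, 1]  free=[.FF.....]

blocks(d) = [2, 1]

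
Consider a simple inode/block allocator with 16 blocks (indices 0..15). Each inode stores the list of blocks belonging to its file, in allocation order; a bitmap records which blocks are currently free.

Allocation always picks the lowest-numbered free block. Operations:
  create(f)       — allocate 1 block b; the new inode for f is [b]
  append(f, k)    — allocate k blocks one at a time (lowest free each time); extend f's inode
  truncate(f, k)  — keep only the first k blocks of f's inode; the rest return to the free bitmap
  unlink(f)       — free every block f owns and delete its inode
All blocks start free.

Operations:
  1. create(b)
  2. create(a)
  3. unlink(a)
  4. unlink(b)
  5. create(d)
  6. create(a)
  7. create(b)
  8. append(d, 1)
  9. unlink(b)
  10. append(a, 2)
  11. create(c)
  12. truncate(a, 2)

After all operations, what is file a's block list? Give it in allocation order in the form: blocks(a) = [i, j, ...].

blocks(a) = [1, 2]

create(b): bitmap=F............... | b=[0]
create(a): bitmap=FF.............. | a=[1] b=[0]
unlink(a): bitmap=F............... | b=[0]
unlink(b): bitmap=................ | 
create(d): bitmap=F............... | d=[0]
create(a): bitmap=FF.............. | a=[1] d=[0]
create(b): bitmap=FFF............. | a=[1] b=[2] d=[0]
append(d, 1): bitmap=FFFF............ | a=[1] b=[2] d=[0, 3]
unlink(b): bitmap=FF.F............ | a=[1] d=[0, 3]
append(a, 2): bitmap=FFFFF........... | a=[1, 2, 4] d=[0, 3]
create(c): bitmap=FFFFFF.......... | a=[1, 2, 4] c=[5] d=[0, 3]
truncate(a, 2): bitmap=FFFF.F.......... | a=[1, 2] c=[5] d=[0, 3]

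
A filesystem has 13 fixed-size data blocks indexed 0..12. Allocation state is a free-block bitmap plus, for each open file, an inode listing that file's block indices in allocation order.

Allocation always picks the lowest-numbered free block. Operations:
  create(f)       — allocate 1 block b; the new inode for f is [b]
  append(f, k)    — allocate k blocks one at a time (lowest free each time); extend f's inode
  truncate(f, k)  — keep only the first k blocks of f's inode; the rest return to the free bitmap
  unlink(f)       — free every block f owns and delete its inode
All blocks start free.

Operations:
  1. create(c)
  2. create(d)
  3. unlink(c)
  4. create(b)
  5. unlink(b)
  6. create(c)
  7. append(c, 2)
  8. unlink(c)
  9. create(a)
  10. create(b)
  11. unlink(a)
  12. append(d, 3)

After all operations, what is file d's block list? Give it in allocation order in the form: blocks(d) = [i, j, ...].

blocks(d) = [1, 0, 3, 4]

create(c): bitmap=F............ | c=[0]
create(d): bitmap=FF........... | c=[0] d=[1]
unlink(c): bitmap=.F........... | d=[1]
create(b): bitmap=FF........... | b=[0] d=[1]
unlink(b): bitmap=.F........... | d=[1]
create(c): bitmap=FF........... | c=[0] d=[1]
append(c, 2): bitmap=FFFF......... | c=[0, 2, 3] d=[1]
unlink(c): bitmap=.F........... | d=[1]
create(a): bitmap=FF........... | a=[0] d=[1]
create(b): bitmap=FFF.......... | a=[0] b=[2] d=[1]
unlink(a): bitmap=.FF.......... | b=[2] d=[1]
append(d, 3): bitmap=FFFFF........ | b=[2] d=[1, 0, 3, 4]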